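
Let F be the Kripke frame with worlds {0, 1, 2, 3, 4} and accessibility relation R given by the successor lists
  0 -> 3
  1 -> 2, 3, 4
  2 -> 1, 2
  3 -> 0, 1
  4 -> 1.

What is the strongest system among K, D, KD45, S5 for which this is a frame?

D

Serial (axiom D): yes — every world has a successor (e.g. 0 R 3).
Euclidean (axiom 5): no — 1 R 2 and 1 R 3, but not 2 R 3.
Transitive (axiom 4): no — 0 R 3 and 3 R 1, but not 0 R 1.
Reflexive (axiom T): no — 0 is not related to itself.
So F validates K, D; KD45 would additionally require R to be Euclidean and transitive. The strongest is D.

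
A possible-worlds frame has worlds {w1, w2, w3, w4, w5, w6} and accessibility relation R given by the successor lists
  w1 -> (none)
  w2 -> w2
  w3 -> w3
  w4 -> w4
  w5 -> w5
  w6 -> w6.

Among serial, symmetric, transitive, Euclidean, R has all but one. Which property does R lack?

Serial: no — w1 has no R-successor.
Symmetric: yes — every pair in R has its reverse in R.
Transitive: yes — every two-step R-path is closed by a direct edge.
Euclidean: yes — any two successors of a common world are R-related.
Only serial fails.

serial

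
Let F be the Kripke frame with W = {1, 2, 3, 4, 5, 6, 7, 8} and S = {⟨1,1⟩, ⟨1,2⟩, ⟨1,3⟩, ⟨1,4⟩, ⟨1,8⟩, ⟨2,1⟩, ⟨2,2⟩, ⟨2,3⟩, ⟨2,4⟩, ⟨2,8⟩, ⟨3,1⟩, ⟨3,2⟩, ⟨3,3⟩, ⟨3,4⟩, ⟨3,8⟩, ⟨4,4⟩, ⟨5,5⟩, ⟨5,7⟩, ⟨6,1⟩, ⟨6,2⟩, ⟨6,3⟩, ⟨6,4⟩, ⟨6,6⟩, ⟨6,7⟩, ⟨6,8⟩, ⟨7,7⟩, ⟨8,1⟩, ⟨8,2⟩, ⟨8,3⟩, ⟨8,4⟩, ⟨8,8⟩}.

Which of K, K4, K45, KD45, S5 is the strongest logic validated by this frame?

K4

Transitive (axiom 4): yes — every two-step S-path is closed by a direct edge.
Euclidean (axiom 5): no — 1 S 4 and 1 S 2, but not 4 S 2.
Serial (axiom D): yes — every world has a successor (e.g. 1 S 1).
Reflexive (axiom T): yes — every world is S-related to itself.
So F validates K, K4; K45 would additionally require S to be Euclidean. The strongest is K4.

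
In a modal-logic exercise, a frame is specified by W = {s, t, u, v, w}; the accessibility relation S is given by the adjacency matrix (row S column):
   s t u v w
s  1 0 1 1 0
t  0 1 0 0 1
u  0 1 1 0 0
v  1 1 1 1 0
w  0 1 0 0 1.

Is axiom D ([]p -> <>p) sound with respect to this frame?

By correspondence theory, D is valid on a frame iff S is serial.
Serial: yes — every world has a successor (e.g. s S s).

Yes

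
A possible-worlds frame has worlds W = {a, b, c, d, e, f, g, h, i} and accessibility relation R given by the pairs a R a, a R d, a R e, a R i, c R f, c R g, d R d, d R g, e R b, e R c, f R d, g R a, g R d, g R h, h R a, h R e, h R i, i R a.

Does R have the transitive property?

No

Transitive: no — a R d and d R g, but not a R g.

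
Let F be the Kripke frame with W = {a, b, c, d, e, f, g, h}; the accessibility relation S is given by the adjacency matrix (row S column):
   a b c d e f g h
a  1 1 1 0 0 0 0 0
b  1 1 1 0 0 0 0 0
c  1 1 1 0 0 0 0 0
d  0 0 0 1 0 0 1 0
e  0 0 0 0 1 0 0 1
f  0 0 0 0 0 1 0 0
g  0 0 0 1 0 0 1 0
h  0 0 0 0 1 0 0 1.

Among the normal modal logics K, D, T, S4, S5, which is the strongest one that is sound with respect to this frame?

Serial (axiom D): yes — every world has a successor (e.g. a S a).
Reflexive (axiom T): yes — every world is S-related to itself.
Transitive (axiom 4): yes — every two-step S-path is closed by a direct edge.
Euclidean (axiom 5): yes — any two successors of a common world are S-related.
So F validates K, D, T, S4, S5. The strongest is S5.

S5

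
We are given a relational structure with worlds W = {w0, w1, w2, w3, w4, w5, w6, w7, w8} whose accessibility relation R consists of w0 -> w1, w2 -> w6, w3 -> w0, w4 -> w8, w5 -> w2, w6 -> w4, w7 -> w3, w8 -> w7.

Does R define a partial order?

Reflexive: no — w0 is not related to itself.
Transitive: no — w2 R w6 and w6 R w4, but not w2 R w4.
Antisymmetric: yes — no distinct pair is related both ways.
So R is not a partial order.

No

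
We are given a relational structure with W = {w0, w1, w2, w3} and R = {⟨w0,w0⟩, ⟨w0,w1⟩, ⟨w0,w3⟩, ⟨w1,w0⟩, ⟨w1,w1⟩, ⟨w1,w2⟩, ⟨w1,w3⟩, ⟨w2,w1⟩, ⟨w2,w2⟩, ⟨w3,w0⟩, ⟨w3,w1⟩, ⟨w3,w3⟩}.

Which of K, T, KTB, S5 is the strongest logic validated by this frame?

Reflexive (axiom T): yes — every world is R-related to itself.
Symmetric (axiom B): yes — every pair in R has its reverse in R.
Euclidean (axiom 5): no — w1 R w0 and w1 R w2, but not w0 R w2.
So F validates K, T, KTB; S5 would additionally require R to be Euclidean. The strongest is KTB.

KTB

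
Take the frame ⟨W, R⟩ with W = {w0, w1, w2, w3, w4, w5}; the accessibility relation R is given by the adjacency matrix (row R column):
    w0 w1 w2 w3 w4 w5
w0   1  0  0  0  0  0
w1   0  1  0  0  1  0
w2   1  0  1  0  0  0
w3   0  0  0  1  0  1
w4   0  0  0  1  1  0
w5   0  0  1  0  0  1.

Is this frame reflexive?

Yes

Reflexive: yes — every world is R-related to itself.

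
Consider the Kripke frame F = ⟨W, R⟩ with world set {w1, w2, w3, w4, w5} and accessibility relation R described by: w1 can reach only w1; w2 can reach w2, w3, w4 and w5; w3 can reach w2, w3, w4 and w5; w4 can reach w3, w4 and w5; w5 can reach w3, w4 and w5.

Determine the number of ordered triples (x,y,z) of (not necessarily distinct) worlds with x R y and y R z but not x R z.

Enumerating: (w4,w3,w2), (w5,w3,w2).

2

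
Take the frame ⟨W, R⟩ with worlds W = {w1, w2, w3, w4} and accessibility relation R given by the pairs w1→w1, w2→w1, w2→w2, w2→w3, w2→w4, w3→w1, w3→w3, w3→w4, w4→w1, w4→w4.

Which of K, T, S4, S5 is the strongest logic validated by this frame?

S4

Reflexive (axiom T): yes — every world is R-related to itself.
Transitive (axiom 4): yes — every two-step R-path is closed by a direct edge.
Euclidean (axiom 5): no — w2 R w1 and w2 R w3, but not w1 R w3.
So F validates K, T, S4; S5 would additionally require R to be Euclidean. The strongest is S4.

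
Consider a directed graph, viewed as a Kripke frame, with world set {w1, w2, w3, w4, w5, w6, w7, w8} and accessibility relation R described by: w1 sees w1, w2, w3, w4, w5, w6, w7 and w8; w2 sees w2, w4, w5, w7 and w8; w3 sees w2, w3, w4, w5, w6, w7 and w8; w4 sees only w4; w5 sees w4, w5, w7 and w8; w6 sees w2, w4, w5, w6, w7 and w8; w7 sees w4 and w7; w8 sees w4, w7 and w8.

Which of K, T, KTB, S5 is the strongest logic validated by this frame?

Reflexive (axiom T): yes — every world is R-related to itself.
Symmetric (axiom B): no — w1 R w2 but not w2 R w1.
Euclidean (axiom 5): no — w1 R w2 and w1 R w3, but not w2 R w3.
So F validates K, T; KTB would additionally require R to be symmetric. The strongest is T.

T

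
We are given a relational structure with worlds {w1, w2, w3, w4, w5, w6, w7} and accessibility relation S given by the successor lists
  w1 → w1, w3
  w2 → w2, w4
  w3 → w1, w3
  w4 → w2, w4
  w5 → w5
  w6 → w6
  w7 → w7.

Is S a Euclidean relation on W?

Euclidean: yes — any two successors of a common world are S-related.

Yes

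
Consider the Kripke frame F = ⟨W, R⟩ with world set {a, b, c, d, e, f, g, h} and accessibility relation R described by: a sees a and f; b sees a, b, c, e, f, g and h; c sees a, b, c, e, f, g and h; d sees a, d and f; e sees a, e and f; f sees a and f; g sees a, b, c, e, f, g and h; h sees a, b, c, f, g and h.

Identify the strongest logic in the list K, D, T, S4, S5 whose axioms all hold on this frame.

Serial (axiom D): yes — every world has a successor (e.g. a R a).
Reflexive (axiom T): yes — every world is R-related to itself.
Transitive (axiom 4): no — h R b and b R e, but not h R e.
Euclidean (axiom 5): no — b R a and b R c, but not a R c.
So F validates K, D, T; S4 would additionally require R to be transitive. The strongest is T.

T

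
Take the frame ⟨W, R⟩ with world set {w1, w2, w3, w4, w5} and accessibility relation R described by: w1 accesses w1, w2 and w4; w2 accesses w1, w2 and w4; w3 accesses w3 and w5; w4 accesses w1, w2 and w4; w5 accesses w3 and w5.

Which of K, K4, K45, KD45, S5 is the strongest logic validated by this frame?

S5

Transitive (axiom 4): yes — every two-step R-path is closed by a direct edge.
Euclidean (axiom 5): yes — any two successors of a common world are R-related.
Serial (axiom D): yes — every world has a successor (e.g. w1 R w1).
Reflexive (axiom T): yes — every world is R-related to itself.
So F validates K, K4, K45, KD45, S5. The strongest is S5.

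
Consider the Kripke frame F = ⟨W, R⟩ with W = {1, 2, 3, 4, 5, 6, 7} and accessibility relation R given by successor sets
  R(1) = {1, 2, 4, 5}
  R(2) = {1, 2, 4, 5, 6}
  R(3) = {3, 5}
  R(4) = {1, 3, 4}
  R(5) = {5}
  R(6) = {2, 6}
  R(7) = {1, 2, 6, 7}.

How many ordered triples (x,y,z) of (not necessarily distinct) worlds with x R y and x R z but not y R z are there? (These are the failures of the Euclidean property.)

Enumerating: (1,4,2), (1,4,5), (1,5,1), (1,5,2), (1,5,4), (2,1,6), (2,4,2), (2,4,5), (2,4,6), (2,5,1), (2,5,2), (2,5,4), … and 13 more.
Total: 25.

25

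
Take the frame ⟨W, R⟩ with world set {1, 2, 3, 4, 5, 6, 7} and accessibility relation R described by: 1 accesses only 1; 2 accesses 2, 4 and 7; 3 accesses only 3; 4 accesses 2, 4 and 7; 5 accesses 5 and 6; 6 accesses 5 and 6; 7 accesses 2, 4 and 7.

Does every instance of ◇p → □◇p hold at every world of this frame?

By correspondence theory, 5 is valid on a frame iff R is Euclidean.
Euclidean: yes — any two successors of a common world are R-related.

Yes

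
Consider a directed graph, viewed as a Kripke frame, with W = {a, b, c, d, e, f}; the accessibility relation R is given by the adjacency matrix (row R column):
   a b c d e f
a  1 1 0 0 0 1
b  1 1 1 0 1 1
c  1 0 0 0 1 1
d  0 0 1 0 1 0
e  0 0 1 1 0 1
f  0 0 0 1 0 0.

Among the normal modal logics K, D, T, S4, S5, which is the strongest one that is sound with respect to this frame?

D

Serial (axiom D): yes — every world has a successor (e.g. a R a).
Reflexive (axiom T): no — c is not related to itself.
Transitive (axiom 4): no — a R b and b R c, but not a R c.
Euclidean (axiom 5): no — a R f and a R b, but not f R b.
So F validates K, D; T would additionally require R to be reflexive. The strongest is D.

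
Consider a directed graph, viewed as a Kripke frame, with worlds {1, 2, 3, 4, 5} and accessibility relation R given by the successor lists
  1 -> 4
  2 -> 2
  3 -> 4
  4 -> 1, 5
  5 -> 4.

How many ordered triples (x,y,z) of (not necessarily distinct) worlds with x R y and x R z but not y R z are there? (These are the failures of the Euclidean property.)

7

Enumerating: (1,4,4), (3,4,4), (4,1,1), (4,1,5), (4,5,1), (4,5,5), (5,4,4).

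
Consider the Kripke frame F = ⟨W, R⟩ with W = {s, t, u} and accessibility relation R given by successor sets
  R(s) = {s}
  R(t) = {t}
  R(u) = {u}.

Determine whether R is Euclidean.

Euclidean: yes — any two successors of a common world are R-related.

Yes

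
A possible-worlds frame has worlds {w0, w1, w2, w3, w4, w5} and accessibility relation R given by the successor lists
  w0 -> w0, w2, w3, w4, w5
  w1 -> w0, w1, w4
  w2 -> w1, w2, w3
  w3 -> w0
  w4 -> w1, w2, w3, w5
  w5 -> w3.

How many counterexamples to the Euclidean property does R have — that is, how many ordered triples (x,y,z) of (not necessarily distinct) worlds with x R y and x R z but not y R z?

Enumerating: (w0,w2,w0), (w0,w2,w4), (w0,w2,w5), (w0,w3,w2), (w0,w3,w3), (w0,w3,w4), (w0,w3,w5), (w0,w4,w0), (w0,w4,w4), (w0,w5,w0), (w0,w5,w2), (w0,w5,w4), … and 21 more.
Total: 33.

33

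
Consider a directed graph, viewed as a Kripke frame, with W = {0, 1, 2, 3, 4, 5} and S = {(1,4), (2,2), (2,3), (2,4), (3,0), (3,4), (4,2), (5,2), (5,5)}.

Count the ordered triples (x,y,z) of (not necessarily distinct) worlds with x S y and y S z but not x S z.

Enumerating: (1,4,2), (2,3,0), (3,4,2), (4,2,3), (4,2,4), (5,2,3), (5,2,4).

7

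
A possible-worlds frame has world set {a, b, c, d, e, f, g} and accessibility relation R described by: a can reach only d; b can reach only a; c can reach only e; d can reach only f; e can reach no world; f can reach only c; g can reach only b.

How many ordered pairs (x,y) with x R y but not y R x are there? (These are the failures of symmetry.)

6

Enumerating: (a,d), (b,a), (c,e), (d,f), (f,c), (g,b).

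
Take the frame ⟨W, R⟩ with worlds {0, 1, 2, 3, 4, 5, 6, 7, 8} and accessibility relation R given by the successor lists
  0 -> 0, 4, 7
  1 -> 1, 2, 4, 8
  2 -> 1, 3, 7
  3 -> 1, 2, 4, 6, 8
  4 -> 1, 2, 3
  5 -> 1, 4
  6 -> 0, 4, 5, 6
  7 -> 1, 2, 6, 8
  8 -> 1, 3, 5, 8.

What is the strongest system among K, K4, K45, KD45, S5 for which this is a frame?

Transitive (axiom 4): no — 0 R 4 and 4 R 1, but not 0 R 1.
Euclidean (axiom 5): no — 0 R 4 and 0 R 7, but not 4 R 7.
Serial (axiom D): yes — every world has a successor (e.g. 0 R 0).
Reflexive (axiom T): no — 2 is not related to itself.
So F validates K; K4 would additionally require R to be transitive. The strongest is K.

K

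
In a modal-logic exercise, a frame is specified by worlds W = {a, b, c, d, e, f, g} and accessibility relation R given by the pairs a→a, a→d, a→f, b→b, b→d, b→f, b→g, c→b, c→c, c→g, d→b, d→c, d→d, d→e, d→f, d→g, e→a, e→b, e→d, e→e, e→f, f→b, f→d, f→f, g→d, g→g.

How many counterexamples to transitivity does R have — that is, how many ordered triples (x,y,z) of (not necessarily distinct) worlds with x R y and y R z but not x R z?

Enumerating: (a,d,b), (a,d,c), (a,d,e), (a,d,g), (a,f,b), (b,d,c), (b,d,e), (c,b,d), (c,b,f), (c,g,d), (d,e,a), (e,b,g), … and 10 more.
Total: 22.

22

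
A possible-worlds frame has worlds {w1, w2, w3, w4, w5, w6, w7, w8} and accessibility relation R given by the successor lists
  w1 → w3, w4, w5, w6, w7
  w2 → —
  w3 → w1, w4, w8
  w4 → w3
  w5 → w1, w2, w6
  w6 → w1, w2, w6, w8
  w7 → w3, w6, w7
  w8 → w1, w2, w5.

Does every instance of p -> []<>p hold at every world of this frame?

No

Axiom B corresponds to the accessibility relation being symmetric.
Symmetric: no — w1 R w4 but not w4 R w1.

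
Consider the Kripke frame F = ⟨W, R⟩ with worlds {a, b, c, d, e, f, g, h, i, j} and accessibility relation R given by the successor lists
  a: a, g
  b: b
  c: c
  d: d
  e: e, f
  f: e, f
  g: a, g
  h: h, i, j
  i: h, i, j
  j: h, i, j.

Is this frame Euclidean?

Yes

Euclidean: yes — any two successors of a common world are R-related.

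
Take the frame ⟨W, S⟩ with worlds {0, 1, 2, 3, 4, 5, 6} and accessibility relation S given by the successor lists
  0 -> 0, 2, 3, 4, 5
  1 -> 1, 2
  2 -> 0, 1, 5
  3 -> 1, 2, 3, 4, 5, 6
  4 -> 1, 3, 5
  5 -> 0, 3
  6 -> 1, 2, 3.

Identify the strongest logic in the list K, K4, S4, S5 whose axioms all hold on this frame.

Transitive (axiom 4): no — 0 S 2 and 2 S 1, but not 0 S 1.
Reflexive (axiom T): no — 2 is not related to itself.
Euclidean (axiom 5): no — 0 S 2 and 0 S 3, but not 2 S 3.
So F validates K; K4 would additionally require S to be transitive. The strongest is K.

K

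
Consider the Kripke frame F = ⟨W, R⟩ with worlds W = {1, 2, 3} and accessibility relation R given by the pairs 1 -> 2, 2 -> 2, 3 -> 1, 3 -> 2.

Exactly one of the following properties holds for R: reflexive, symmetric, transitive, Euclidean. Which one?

Reflexive: no — 1 is not related to itself.
Symmetric: no — 1 R 2 but not 2 R 1.
Transitive: yes — every two-step R-path is closed by a direct edge.
Euclidean: no — 3 R 2 and 3 R 1, but not 2 R 1.
Only transitive holds.

transitive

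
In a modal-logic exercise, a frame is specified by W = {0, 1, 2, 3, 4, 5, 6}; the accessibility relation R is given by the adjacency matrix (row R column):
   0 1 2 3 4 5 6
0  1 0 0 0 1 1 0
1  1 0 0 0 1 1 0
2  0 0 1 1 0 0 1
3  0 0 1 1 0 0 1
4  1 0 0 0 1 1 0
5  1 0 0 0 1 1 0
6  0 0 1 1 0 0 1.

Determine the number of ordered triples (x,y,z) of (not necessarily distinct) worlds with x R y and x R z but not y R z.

0

R is Euclidean; there are no such tuples.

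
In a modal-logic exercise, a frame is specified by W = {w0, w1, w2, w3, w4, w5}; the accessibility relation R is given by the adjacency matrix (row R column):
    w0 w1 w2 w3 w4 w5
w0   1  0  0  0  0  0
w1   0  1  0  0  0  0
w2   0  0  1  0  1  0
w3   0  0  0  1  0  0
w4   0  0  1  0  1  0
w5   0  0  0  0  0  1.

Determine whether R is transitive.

Transitive: yes — every two-step R-path is closed by a direct edge.

Yes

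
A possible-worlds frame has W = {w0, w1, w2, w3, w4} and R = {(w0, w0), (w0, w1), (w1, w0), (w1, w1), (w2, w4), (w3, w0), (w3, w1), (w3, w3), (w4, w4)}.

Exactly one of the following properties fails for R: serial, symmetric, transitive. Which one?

Serial: yes — every world has a successor (e.g. w0 R w0).
Symmetric: no — w2 R w4 but not w4 R w2.
Transitive: yes — every two-step R-path is closed by a direct edge.
Only symmetric fails.

symmetric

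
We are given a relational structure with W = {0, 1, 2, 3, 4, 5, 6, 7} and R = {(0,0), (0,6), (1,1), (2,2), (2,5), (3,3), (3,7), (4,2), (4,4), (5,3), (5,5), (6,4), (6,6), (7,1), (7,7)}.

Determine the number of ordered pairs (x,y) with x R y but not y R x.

7

Enumerating: (0,6), (2,5), (3,7), (4,2), (5,3), (6,4), (7,1).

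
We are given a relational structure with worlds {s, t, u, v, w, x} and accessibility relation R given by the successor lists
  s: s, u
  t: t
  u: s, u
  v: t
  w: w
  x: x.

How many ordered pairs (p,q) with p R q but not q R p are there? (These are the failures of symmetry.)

1

Enumerating: (v,t).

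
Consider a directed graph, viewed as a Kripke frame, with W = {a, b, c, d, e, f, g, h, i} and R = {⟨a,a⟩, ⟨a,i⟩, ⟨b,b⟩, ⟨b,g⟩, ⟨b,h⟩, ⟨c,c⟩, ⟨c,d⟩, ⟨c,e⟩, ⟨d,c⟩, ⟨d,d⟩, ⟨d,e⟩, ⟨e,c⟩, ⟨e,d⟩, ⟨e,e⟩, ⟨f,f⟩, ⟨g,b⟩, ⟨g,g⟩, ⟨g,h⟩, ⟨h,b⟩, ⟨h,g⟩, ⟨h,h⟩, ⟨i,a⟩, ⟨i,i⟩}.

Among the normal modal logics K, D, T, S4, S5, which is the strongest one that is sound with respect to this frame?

S5

Serial (axiom D): yes — every world has a successor (e.g. a R a).
Reflexive (axiom T): yes — every world is R-related to itself.
Transitive (axiom 4): yes — every two-step R-path is closed by a direct edge.
Euclidean (axiom 5): yes — any two successors of a common world are R-related.
So F validates K, D, T, S4, S5. The strongest is S5.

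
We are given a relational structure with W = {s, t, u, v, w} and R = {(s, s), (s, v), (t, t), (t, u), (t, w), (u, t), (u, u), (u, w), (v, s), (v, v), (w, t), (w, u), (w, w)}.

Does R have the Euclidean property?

Yes

Euclidean: yes — any two successors of a common world are R-related.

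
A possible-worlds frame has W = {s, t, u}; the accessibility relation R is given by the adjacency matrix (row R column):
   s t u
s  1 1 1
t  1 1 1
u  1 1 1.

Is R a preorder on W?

Reflexive: yes — every world is R-related to itself.
Transitive: yes — every two-step R-path is closed by a direct edge.
So R is a preorder.

Yes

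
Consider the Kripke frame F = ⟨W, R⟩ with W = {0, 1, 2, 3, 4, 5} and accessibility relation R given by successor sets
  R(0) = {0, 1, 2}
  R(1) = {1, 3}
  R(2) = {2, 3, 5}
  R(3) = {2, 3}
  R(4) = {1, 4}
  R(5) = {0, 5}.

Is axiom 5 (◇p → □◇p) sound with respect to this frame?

No

Axiom 5 corresponds to the accessibility relation being Euclidean.
Euclidean: no — 0 R 1 and 0 R 2, but not 1 R 2.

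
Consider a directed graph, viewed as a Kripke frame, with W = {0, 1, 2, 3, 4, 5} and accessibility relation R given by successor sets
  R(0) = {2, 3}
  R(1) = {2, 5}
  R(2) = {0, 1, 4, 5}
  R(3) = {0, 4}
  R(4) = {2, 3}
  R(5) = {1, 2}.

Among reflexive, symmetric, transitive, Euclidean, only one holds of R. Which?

symmetric

Reflexive: no — 0 is not related to itself.
Symmetric: yes — every pair in R has its reverse in R.
Transitive: no — 0 R 2 and 2 R 1, but not 0 R 1.
Euclidean: no — 0 R 2 and 0 R 3, but not 2 R 3.
Only symmetric holds.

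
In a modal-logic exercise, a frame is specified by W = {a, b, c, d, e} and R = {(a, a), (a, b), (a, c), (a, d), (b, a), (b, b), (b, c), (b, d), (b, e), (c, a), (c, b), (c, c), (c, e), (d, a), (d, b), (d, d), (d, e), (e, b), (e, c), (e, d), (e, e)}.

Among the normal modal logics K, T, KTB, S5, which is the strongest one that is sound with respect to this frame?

KTB

Reflexive (axiom T): yes — every world is R-related to itself.
Symmetric (axiom B): yes — every pair in R has its reverse in R.
Euclidean (axiom 5): no — a R c and a R d, but not c R d.
So F validates K, T, KTB; S5 would additionally require R to be Euclidean. The strongest is KTB.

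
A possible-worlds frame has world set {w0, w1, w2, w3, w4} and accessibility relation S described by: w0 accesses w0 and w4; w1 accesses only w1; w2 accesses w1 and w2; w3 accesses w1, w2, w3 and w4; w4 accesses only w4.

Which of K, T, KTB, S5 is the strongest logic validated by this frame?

Reflexive (axiom T): yes — every world is S-related to itself.
Symmetric (axiom B): no — w0 S w4 but not w4 S w0.
Euclidean (axiom 5): no — w3 S w1 and w3 S w2, but not w1 S w2.
So F validates K, T; KTB would additionally require S to be symmetric. The strongest is T.

T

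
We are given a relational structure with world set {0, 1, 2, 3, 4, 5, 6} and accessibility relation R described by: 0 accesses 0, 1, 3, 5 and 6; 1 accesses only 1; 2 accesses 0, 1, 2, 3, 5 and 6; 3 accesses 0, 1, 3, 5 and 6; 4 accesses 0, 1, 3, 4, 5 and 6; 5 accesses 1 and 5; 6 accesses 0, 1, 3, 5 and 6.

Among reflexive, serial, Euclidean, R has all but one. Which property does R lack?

Euclidean

Reflexive: yes — every world is R-related to itself.
Serial: yes — every world has a successor (e.g. 0 R 0).
Euclidean: no — 0 R 1 and 0 R 3, but not 1 R 3.
Only Euclidean fails.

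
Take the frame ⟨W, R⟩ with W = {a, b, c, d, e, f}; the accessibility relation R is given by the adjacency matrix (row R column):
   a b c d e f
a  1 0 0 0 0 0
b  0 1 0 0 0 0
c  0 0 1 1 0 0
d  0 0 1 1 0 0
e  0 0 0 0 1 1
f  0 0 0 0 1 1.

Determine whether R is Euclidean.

Euclidean: yes — any two successors of a common world are R-related.

Yes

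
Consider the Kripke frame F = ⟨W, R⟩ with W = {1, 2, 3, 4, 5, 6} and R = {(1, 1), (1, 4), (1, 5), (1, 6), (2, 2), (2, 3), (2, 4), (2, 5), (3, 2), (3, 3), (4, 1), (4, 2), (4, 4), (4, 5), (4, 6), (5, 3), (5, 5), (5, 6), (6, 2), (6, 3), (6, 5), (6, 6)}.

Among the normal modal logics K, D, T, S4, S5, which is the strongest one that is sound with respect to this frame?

Serial (axiom D): yes — every world has a successor (e.g. 1 R 1).
Reflexive (axiom T): yes — every world is R-related to itself.
Transitive (axiom 4): no — 1 R 4 and 4 R 2, but not 1 R 2.
Euclidean (axiom 5): no — 1 R 5 and 1 R 4, but not 5 R 4.
So F validates K, D, T; S4 would additionally require R to be transitive. The strongest is T.

T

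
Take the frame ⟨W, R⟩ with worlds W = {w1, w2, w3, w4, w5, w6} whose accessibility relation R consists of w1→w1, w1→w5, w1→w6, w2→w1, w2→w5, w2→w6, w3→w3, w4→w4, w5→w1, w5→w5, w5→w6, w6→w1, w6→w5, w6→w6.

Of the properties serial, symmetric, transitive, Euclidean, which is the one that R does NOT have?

Serial: yes — every world has a successor (e.g. w1 R w1).
Symmetric: no — w2 R w1 but not w1 R w2.
Transitive: yes — every two-step R-path is closed by a direct edge.
Euclidean: yes — any two successors of a common world are R-related.
Only symmetric fails.

symmetric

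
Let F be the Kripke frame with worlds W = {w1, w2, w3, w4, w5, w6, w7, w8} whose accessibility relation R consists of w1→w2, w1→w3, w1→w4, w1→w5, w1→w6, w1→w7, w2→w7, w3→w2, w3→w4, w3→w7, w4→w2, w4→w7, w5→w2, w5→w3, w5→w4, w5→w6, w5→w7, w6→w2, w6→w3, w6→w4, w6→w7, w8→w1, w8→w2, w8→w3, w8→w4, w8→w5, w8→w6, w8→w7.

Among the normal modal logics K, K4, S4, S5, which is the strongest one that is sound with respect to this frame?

Transitive (axiom 4): yes — every two-step R-path is closed by a direct edge.
Reflexive (axiom T): no — w1 is not related to itself.
Euclidean (axiom 5): no — w1 R w2 and w1 R w3, but not w2 R w3.
So F validates K, K4; S4 would additionally require R to be reflexive. The strongest is K4.

K4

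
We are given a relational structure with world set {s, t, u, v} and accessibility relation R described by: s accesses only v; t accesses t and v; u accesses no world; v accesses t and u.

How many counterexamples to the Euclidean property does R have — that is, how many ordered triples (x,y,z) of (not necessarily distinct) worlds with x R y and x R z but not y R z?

5

Enumerating: (s,v,v), (t,v,v), (v,t,u), (v,u,t), (v,u,u).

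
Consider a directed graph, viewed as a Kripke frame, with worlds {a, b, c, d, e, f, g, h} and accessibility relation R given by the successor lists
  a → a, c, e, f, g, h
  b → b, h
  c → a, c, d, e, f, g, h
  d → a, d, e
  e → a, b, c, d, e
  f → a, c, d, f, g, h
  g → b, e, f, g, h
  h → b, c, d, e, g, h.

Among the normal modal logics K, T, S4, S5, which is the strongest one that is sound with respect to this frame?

T

Reflexive (axiom T): yes — every world is R-related to itself.
Transitive (axiom 4): no — a R c and c R d, but not a R d.
Euclidean (axiom 5): no — a R e and a R f, but not e R f.
So F validates K, T; S4 would additionally require R to be transitive. The strongest is T.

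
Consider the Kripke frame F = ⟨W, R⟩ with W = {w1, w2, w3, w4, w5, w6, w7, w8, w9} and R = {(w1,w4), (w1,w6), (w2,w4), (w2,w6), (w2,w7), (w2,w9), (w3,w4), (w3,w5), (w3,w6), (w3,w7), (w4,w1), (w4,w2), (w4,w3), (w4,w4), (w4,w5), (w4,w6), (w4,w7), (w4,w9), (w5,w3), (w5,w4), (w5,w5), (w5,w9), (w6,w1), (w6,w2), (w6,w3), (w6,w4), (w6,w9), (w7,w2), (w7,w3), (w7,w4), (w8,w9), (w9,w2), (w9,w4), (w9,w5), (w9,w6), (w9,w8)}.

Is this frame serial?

Serial: yes — every world has a successor (e.g. w1 R w4).

Yes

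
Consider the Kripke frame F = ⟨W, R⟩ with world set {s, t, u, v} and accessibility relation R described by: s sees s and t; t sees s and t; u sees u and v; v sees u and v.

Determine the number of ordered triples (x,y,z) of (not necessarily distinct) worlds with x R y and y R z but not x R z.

0

R is transitive; there are no such tuples.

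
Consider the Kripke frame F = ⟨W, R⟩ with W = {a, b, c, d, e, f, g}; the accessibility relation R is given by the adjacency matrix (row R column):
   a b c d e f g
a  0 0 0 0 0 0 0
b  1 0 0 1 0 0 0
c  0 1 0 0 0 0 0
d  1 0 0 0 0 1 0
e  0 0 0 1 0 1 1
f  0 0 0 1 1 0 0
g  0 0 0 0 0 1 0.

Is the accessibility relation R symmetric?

No

Symmetric: no — b R a but not a R b.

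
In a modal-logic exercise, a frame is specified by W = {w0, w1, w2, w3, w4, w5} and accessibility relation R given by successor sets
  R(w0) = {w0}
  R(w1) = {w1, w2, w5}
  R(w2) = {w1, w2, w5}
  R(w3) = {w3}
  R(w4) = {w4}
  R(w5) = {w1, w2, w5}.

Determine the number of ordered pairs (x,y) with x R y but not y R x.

R is symmetric; there are no such tuples.

0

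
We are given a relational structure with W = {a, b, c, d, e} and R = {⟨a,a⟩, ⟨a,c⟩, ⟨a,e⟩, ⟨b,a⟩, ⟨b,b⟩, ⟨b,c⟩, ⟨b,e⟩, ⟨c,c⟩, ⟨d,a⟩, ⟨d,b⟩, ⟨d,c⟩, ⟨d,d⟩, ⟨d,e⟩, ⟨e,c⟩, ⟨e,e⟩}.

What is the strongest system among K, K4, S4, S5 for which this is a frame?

S4

Transitive (axiom 4): yes — every two-step R-path is closed by a direct edge.
Reflexive (axiom T): yes — every world is R-related to itself.
Euclidean (axiom 5): no — a R c and a R e, but not c R e.
So F validates K, K4, S4; S5 would additionally require R to be Euclidean. The strongest is S4.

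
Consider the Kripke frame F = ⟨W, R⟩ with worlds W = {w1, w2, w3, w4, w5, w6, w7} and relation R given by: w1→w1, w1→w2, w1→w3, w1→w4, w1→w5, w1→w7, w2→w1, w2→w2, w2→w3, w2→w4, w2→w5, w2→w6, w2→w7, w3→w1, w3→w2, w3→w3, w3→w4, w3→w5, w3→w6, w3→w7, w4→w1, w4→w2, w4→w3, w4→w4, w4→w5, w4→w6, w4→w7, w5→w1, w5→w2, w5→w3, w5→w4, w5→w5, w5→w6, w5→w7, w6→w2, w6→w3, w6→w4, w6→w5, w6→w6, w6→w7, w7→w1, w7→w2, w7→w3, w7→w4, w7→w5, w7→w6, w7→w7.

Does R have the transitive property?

Transitive: no — w1 R w2 and w2 R w6, but not w1 R w6.

No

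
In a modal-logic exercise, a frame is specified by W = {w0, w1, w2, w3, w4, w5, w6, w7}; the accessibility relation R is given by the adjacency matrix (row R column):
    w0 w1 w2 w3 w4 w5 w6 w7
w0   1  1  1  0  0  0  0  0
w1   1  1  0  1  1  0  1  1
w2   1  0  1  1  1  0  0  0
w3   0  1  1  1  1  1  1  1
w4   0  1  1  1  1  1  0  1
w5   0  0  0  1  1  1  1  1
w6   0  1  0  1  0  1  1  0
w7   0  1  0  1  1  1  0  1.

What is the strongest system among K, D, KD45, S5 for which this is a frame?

D

Serial (axiom D): yes — every world has a successor (e.g. w0 R w0).
Euclidean (axiom 5): no — w0 R w1 and w0 R w2, but not w1 R w2.
Transitive (axiom 4): no — w0 R w1 and w1 R w3, but not w0 R w3.
Reflexive (axiom T): yes — every world is R-related to itself.
So F validates K, D; KD45 would additionally require R to be Euclidean and transitive. The strongest is D.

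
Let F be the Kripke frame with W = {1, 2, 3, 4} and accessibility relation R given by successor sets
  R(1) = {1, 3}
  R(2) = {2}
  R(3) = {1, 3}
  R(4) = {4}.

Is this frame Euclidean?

Euclidean: yes — any two successors of a common world are R-related.

Yes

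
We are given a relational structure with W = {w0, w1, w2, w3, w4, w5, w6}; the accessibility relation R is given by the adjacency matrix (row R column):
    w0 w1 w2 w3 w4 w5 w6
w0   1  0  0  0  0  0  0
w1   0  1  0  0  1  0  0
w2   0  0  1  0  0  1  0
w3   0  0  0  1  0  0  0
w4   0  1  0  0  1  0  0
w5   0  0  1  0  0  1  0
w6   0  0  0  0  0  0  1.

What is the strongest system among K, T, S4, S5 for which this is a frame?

S5

Reflexive (axiom T): yes — every world is R-related to itself.
Transitive (axiom 4): yes — every two-step R-path is closed by a direct edge.
Euclidean (axiom 5): yes — any two successors of a common world are R-related.
So F validates K, T, S4, S5. The strongest is S5.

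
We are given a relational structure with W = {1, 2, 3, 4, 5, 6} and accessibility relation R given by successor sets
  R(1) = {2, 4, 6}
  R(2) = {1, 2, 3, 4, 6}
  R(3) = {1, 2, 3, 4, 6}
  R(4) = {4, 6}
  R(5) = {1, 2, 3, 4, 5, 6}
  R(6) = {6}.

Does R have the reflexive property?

Reflexive: no — 1 is not related to itself.

No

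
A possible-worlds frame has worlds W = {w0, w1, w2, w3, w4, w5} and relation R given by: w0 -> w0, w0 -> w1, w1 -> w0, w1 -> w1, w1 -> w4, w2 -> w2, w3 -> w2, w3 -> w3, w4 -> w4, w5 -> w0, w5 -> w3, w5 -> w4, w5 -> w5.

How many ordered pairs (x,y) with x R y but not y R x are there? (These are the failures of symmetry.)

5

Enumerating: (w1,w4), (w3,w2), (w5,w0), (w5,w3), (w5,w4).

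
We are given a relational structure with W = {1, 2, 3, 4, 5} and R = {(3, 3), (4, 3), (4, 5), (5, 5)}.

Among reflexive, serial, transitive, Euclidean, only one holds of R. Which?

transitive

Reflexive: no — 1 is not related to itself.
Serial: no — 1 has no R-successor.
Transitive: yes — every two-step R-path is closed by a direct edge.
Euclidean: no — 4 R 3 and 4 R 5, but not 3 R 5.
Only transitive holds.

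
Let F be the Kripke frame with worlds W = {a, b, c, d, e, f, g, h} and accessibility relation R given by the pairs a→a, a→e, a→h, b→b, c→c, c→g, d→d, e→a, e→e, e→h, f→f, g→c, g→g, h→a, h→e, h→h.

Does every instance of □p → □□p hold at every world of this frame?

Yes

Axiom 4 corresponds to the accessibility relation being transitive.
Transitive: yes — every two-step R-path is closed by a direct edge.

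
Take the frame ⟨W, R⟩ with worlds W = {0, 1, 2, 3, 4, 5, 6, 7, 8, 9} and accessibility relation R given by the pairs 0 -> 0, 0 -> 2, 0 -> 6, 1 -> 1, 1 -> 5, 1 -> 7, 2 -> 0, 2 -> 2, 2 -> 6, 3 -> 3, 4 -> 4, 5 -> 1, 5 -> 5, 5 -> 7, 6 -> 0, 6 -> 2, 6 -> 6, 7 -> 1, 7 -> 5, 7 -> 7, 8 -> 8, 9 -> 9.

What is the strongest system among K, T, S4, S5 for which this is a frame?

S5

Reflexive (axiom T): yes — every world is R-related to itself.
Transitive (axiom 4): yes — every two-step R-path is closed by a direct edge.
Euclidean (axiom 5): yes — any two successors of a common world are R-related.
So F validates K, T, S4, S5. The strongest is S5.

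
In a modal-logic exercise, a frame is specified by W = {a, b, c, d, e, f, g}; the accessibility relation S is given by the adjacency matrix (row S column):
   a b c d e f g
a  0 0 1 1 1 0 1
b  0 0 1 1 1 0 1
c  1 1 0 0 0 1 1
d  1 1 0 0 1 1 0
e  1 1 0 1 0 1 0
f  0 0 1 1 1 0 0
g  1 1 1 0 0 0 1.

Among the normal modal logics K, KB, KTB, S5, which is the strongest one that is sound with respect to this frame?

Symmetric (axiom B): yes — every pair in S has its reverse in S.
Reflexive (axiom T): no — a is not related to itself.
Euclidean (axiom 5): no — a S c and a S d, but not c S d.
So F validates K, KB; KTB would additionally require S to be reflexive. The strongest is KB.

KB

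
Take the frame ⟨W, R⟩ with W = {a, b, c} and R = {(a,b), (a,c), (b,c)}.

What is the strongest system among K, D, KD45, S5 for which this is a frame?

Serial (axiom D): no — c has no R-successor.
Euclidean (axiom 5): no — a R c and a R b, but not c R b.
Transitive (axiom 4): yes — every two-step R-path is closed by a direct edge.
Reflexive (axiom T): no — a is not related to itself.
So F validates K; D would additionally require R to be serial. The strongest is K.

K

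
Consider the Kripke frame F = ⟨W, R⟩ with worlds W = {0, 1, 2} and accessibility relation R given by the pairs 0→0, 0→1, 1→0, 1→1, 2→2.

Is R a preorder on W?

Reflexive: yes — every world is R-related to itself.
Transitive: yes — every two-step R-path is closed by a direct edge.
So R is a preorder.

Yes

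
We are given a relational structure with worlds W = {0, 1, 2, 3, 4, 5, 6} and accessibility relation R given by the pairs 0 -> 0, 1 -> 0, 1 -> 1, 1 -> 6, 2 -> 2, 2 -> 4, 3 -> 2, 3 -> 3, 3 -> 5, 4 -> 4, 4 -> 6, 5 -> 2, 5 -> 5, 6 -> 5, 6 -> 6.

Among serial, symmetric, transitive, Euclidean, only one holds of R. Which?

Serial: yes — every world has a successor (e.g. 0 R 0).
Symmetric: no — 1 R 0 but not 0 R 1.
Transitive: no — 1 R 6 and 6 R 5, but not 1 R 5.
Euclidean: no — 1 R 0 and 1 R 6, but not 0 R 6.
Only serial holds.

serial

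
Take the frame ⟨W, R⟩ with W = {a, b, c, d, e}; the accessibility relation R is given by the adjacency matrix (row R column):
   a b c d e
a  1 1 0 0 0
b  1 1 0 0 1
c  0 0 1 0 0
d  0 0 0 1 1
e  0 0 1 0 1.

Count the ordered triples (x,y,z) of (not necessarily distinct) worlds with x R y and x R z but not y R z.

Enumerating: (b,a,e), (b,e,a), (b,e,b), (d,e,d), (e,c,e).

5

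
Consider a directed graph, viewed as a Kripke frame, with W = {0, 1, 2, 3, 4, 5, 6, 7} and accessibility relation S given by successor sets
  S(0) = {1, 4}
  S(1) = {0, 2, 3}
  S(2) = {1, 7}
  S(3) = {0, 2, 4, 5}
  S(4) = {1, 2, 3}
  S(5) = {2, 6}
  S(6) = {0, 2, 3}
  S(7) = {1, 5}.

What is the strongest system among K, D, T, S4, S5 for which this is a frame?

D

Serial (axiom D): yes — every world has a successor (e.g. 0 S 1).
Reflexive (axiom T): no — 0 is not related to itself.
Transitive (axiom 4): no — 0 S 1 and 1 S 2, but not 0 S 2.
Euclidean (axiom 5): no — 0 S 1 and 0 S 4, but not 1 S 4.
So F validates K, D; T would additionally require S to be reflexive. The strongest is D.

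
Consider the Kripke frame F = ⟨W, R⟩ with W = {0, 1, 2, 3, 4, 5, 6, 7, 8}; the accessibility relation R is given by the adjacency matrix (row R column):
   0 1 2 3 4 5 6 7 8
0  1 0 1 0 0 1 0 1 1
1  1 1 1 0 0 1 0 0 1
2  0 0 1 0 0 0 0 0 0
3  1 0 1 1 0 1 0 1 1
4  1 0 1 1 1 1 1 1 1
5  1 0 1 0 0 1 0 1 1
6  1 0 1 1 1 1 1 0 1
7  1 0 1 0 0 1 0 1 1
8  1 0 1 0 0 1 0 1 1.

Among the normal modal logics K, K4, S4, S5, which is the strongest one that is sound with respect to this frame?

Transitive (axiom 4): no — 1 R 0 and 0 R 7, but not 1 R 7.
Reflexive (axiom T): yes — every world is R-related to itself.
Euclidean (axiom 5): no — 0 R 2 and 0 R 5, but not 2 R 5.
So F validates K; K4 would additionally require R to be transitive. The strongest is K.

K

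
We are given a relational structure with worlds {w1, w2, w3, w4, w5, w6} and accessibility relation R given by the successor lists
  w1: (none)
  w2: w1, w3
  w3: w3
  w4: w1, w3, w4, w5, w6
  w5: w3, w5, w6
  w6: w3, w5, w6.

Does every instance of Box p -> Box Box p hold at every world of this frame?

Axiom 4 corresponds to the accessibility relation being transitive.
Transitive: yes — every two-step R-path is closed by a direct edge.

Yes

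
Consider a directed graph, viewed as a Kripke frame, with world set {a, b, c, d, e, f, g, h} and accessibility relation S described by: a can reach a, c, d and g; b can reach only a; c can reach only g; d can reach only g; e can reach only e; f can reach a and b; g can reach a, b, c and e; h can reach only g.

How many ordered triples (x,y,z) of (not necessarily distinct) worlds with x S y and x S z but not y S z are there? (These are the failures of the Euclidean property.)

Enumerating: (a,c,a), (a,c,c), (a,c,d), (a,d,a), (a,d,c), (a,d,d), (a,g,d), (a,g,g), (c,g,g), (d,g,g), (f,a,b), (f,b,b), … and 13 more.
Total: 25.

25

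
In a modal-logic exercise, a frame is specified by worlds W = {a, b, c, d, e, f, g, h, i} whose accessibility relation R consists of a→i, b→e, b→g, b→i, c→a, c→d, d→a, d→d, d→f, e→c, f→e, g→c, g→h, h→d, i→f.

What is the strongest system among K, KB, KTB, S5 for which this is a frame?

Symmetric (axiom B): no — a R i but not i R a.
Reflexive (axiom T): no — a is not related to itself.
Euclidean (axiom 5): no — b R e and b R g, but not e R g.
So F validates K; KB would additionally require R to be symmetric. The strongest is K.

K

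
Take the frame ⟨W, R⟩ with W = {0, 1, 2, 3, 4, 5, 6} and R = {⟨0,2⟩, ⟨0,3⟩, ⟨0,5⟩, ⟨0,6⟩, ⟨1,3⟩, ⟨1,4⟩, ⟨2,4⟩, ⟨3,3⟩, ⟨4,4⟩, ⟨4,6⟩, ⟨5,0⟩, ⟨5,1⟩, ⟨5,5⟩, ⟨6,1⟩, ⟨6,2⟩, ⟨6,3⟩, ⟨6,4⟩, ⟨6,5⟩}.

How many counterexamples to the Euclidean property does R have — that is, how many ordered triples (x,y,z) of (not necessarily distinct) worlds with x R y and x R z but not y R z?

37

Enumerating: (0,2,2), (0,2,3), (0,2,5), (0,2,6), (0,3,2), (0,3,5), (0,3,6), (0,5,2), (0,5,3), (0,5,6), (0,6,6), (1,3,4), … and 25 more.
Total: 37.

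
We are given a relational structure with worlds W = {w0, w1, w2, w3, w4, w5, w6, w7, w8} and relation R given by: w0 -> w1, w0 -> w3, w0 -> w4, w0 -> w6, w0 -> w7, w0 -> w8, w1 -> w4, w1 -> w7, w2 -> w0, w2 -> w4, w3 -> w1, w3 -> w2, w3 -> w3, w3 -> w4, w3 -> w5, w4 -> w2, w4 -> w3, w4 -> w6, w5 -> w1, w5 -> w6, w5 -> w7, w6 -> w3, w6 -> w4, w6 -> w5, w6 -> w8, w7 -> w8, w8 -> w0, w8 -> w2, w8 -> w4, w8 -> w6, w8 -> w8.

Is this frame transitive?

Transitive: no — w0 R w3 and w3 R w2, but not w0 R w2.

No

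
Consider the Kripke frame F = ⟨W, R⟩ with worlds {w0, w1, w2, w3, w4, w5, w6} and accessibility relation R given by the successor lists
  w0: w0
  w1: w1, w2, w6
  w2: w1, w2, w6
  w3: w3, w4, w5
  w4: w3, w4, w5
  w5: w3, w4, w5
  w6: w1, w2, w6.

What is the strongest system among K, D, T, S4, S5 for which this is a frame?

Serial (axiom D): yes — every world has a successor (e.g. w0 R w0).
Reflexive (axiom T): yes — every world is R-related to itself.
Transitive (axiom 4): yes — every two-step R-path is closed by a direct edge.
Euclidean (axiom 5): yes — any two successors of a common world are R-related.
So F validates K, D, T, S4, S5. The strongest is S5.

S5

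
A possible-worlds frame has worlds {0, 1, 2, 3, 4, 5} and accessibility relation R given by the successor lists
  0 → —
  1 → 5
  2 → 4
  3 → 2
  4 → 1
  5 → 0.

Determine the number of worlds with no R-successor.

1

Enumerating: 0.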